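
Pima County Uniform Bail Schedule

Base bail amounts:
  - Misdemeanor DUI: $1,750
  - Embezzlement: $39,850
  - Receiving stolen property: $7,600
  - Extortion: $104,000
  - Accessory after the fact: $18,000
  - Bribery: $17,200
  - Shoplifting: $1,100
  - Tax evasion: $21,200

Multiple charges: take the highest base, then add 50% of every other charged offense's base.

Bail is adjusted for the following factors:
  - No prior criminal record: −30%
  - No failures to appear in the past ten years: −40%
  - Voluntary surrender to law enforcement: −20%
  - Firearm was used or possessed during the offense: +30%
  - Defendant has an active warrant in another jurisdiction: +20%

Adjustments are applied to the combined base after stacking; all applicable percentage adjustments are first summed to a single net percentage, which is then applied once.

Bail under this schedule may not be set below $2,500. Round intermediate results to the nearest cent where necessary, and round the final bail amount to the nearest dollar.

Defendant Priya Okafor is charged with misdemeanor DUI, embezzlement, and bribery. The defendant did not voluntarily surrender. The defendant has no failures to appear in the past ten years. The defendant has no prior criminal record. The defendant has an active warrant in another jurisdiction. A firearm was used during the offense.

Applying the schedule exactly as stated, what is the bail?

$39,460

Base amounts from the schedule: misdemeanor DUI $1,750; embezzlement $39,850; bribery $17,200.
Stacking rule: highest base plus 50% of each additional charge. Highest is embezzlement at $39,850. Additional: $1,750 × 50% = $875; $17,200 × 50% = $8,600. Combined base = $39,850 + $9,475 = $49,325.
Net percentage adjustment: −30% −40% +30% +20% = −20%. $49,325 × 0.8 = $39,460.
$39,460 is at or above the $2,500 minimum.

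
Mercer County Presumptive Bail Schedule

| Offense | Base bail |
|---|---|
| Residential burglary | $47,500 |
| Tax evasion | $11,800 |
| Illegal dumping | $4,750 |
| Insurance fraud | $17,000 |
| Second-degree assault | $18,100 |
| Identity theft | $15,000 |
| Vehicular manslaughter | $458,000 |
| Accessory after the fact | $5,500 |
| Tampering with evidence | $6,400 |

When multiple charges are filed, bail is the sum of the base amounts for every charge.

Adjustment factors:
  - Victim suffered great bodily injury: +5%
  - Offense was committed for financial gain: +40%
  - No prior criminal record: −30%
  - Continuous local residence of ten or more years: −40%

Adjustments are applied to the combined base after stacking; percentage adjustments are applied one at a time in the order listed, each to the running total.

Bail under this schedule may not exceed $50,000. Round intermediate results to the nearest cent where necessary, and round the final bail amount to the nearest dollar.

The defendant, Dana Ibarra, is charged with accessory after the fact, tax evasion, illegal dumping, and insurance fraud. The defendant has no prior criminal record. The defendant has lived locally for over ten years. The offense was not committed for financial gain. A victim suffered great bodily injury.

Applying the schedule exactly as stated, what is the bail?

Base amounts from the schedule: accessory after the fact $5,500; tax evasion $11,800; illegal dumping $4,750; insurance fraud $17,000.
Stacking rule: sum of all bases. $5,500 + $11,800 + $4,750 + $17,000 = $39,050.
Victim suffered great bodily injury (+5%): $39,050 × 1.05 = $41,002.50.
No prior criminal record (−30%): $41,002.50 × 0.7 = $28,701.75.
Continuous local residence of ten or more years (−40%): $28,701.75 × 0.6 = $17,221.05.
$17,221.05 is within the $50,000 maximum.
Rounded to the nearest dollar: $17,221.

$17,221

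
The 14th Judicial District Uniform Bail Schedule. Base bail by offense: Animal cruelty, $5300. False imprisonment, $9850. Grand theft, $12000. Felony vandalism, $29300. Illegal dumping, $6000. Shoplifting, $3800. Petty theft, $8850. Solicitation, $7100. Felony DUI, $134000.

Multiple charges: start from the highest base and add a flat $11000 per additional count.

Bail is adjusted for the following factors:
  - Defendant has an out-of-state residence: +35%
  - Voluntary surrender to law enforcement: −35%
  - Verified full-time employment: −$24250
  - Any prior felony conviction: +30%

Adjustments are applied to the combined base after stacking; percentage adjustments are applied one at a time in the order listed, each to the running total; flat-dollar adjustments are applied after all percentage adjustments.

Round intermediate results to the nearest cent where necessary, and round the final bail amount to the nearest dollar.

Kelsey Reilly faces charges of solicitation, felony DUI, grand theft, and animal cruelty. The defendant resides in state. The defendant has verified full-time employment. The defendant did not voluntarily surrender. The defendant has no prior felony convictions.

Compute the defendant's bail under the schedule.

$142750

Base amounts from the schedule: solicitation $7100; felony DUI $134000; grand theft $12000; animal cruelty $5300.
Stacking rule: highest base plus $11000 per additional charge. Highest is felony DUI at $134000; 3 additional charges → +$33000. Combined base = $167000.
Verified full-time employment (−$24250 flat): $167000 − $24250 = $142750.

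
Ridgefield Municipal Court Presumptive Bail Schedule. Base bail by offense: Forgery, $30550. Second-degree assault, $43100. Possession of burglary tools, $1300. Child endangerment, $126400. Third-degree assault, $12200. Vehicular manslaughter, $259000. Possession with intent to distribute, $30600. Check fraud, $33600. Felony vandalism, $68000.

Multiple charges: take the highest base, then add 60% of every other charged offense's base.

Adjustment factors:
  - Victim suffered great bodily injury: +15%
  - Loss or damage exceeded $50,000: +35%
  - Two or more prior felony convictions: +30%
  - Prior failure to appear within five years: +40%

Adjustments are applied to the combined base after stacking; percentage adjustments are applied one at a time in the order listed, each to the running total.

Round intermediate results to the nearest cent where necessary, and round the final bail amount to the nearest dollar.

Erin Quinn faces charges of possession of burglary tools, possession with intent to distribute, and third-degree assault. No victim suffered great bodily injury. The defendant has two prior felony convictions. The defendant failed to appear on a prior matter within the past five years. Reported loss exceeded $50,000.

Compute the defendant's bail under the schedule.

$95086

Base amounts from the schedule: possession of burglary tools $1300; possession with intent to distribute $30600; third-degree assault $12200.
Stacking rule: highest base plus 60% of each additional charge. Highest is possession with intent to distribute at $30600. Additional: $1300 × 60% = $780; $12200 × 60% = $7320. Combined base = $30600 + $8100 = $38700.
Loss or damage exceeded $50,000 (+35%): $38700 × 1.35 = $52245.
Two or more prior felony convictions (+30%): $52245 × 1.3 = $67918.50.
Prior failure to appear within five years (+40%): $67918.50 × 1.4 = $95085.90.
Rounded to the nearest dollar: $95086.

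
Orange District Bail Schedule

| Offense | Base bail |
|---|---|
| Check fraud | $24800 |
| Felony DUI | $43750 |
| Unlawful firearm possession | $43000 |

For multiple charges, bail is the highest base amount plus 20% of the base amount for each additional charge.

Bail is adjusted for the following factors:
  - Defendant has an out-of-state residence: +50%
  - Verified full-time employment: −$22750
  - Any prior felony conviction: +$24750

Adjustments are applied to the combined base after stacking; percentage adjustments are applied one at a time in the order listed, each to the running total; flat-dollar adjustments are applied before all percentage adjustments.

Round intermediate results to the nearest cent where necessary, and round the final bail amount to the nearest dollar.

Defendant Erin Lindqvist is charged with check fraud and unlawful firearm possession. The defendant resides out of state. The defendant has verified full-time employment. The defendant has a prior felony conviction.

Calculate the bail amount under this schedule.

Base amounts from the schedule: check fraud $24800; unlawful firearm possession $43000.
Stacking rule: highest base plus 20% of each additional charge. Highest is unlawful firearm possession at $43000. Additional: $24800 × 20% = $4960. Combined base = $43000 + $4960 = $47960.
Verified full-time employment (−$22750 flat): $47960 − $22750 = $25210.
Any prior felony conviction (+$24750 flat): $25210 + $24750 = $49960.
Defendant has an out-of-state residence (+50%): $49960 × 1.5 = $74940.

$74940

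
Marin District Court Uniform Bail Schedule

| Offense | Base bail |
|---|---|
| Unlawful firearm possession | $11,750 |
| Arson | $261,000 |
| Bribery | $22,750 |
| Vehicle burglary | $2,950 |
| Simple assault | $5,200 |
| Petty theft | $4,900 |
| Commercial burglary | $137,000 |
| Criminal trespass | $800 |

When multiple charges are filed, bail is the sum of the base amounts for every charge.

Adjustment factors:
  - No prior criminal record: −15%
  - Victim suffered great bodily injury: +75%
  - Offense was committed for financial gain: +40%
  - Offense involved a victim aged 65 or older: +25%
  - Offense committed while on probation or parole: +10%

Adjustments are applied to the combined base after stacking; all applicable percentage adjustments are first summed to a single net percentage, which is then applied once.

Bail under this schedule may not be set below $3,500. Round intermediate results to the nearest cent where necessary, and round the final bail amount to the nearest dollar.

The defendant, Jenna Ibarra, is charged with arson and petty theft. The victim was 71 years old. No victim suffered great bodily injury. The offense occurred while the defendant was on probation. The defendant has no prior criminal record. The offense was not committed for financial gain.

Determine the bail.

Base amounts from the schedule: arson $261,000; petty theft $4,900.
Stacking rule: sum of all bases. $261,000 + $4,900 = $265,900.
Net percentage adjustment: −15% +25% +10% = +20%. $265,900 × 1.2 = $319,080.
$319,080 is at or above the $3,500 minimum.

$319,080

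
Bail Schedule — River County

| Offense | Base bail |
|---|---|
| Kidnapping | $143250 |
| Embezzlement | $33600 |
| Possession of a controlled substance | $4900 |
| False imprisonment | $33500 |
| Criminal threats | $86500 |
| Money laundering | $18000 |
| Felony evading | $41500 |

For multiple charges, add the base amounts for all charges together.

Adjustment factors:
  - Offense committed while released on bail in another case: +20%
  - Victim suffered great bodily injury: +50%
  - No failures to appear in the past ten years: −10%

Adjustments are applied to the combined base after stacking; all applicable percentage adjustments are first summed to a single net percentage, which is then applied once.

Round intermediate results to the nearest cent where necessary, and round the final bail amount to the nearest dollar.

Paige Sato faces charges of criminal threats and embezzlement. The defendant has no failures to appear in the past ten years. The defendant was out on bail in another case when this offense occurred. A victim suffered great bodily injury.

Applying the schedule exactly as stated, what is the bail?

Base amounts from the schedule: criminal threats $86500; embezzlement $33600.
Stacking rule: sum of all bases. $86500 + $33600 = $120100.
Net percentage adjustment: +20% +50% −10% = +60%. $120100 × 1.6 = $192160.

$192160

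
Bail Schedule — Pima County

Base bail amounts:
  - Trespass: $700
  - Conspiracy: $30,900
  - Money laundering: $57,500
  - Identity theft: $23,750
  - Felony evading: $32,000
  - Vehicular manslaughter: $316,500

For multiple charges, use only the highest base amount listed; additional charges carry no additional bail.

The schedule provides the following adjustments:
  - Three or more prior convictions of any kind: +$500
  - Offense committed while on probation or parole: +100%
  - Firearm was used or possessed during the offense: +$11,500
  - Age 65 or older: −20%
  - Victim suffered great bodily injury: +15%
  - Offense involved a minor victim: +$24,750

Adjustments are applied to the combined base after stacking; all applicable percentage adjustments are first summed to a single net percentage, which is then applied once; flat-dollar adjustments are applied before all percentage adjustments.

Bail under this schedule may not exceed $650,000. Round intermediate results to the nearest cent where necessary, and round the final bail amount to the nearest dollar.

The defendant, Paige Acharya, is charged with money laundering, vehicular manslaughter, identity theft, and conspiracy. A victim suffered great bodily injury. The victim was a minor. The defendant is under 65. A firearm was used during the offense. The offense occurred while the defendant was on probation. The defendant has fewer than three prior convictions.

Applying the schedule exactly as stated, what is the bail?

$650,000

Base amounts from the schedule: money laundering $57,500; vehicular manslaughter $316,500; identity theft $23,750; conspiracy $30,900.
Stacking rule: use the highest base only. Highest is vehicular manslaughter at $316,500. Combined base = $316,500.
Firearm was used or possessed during the offense (+$11,500 flat): $316,500 + $11,500 = $328,000.
Offense involved a minor victim (+$24,750 flat): $328,000 + $24,750 = $352,750.
Net percentage adjustment: +100% +15% = +115%. $352,750 × 2.15 = $758,412.50.
Result $758,412.50 exceeds the maximum of $650,000; bail is capped at $650,000.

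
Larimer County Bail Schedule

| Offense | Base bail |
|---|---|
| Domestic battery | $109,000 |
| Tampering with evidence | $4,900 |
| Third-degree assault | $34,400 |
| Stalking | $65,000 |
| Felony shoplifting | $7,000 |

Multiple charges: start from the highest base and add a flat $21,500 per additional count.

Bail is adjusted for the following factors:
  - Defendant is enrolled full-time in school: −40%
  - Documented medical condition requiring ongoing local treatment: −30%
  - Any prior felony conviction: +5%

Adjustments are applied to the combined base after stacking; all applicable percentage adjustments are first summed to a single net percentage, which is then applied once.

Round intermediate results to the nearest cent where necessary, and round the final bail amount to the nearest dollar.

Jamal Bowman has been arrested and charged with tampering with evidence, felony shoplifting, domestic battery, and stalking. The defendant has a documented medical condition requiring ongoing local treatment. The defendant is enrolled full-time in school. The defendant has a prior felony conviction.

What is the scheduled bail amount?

$60,725

Base amounts from the schedule: tampering with evidence $4,900; felony shoplifting $7,000; domestic battery $109,000; stalking $65,000.
Stacking rule: highest base plus $21,500 per additional charge. Highest is domestic battery at $109,000; 3 additional charges → +$64,500. Combined base = $173,500.
Net percentage adjustment: −40% −30% +5% = −65%. $173,500 × 0.35 = $60,725.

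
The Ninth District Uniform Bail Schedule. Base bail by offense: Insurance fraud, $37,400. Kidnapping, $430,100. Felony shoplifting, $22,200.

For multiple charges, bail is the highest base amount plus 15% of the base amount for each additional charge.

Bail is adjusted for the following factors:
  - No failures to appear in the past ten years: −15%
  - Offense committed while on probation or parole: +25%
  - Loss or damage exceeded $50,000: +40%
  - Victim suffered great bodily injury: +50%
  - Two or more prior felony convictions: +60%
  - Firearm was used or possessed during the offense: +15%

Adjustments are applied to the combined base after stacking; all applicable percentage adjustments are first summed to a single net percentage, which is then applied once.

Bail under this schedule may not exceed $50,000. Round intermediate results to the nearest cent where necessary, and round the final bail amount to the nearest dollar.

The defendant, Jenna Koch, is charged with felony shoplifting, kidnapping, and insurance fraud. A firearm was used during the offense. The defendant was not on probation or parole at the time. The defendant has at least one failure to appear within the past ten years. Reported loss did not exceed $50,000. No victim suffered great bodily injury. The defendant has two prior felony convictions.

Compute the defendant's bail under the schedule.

$50,000

Base amounts from the schedule: felony shoplifting $22,200; kidnapping $430,100; insurance fraud $37,400.
Stacking rule: highest base plus 15% of each additional charge. Highest is kidnapping at $430,100. Additional: $22,200 × 15% = $3,330; $37,400 × 15% = $5,610. Combined base = $430,100 + $8,940 = $439,040.
Net percentage adjustment: +60% +15% = +75%. $439,040 × 1.75 = $768,320.
Result $768,320 exceeds the maximum of $50,000; bail is capped at $50,000.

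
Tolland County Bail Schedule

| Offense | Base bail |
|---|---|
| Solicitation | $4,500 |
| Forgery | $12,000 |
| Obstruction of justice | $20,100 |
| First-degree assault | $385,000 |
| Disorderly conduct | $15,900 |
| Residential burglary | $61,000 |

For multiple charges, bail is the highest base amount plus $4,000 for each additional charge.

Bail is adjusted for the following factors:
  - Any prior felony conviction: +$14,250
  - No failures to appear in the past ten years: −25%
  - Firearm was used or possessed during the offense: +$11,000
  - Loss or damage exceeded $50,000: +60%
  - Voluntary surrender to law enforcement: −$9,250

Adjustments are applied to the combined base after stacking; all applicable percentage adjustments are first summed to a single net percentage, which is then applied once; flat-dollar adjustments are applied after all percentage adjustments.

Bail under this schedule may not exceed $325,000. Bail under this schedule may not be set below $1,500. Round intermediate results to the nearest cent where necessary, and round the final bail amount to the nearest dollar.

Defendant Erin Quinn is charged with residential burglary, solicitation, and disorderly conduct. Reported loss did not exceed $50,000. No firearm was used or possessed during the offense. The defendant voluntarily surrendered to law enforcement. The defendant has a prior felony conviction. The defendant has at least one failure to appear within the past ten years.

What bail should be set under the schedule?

Base amounts from the schedule: residential burglary $61,000; solicitation $4,500; disorderly conduct $15,900.
Stacking rule: highest base plus $4,000 per additional charge. Highest is residential burglary at $61,000; 2 additional charges → +$8,000. Combined base = $69,000.
Any prior felony conviction (+$14,250 flat): $69,000 + $14,250 = $83,250.
Voluntary surrender to law enforcement (−$9,250 flat): $83,250 − $9,250 = $74,000.
$74,000 is within the $325,000 maximum.
$74,000 is at or above the $1,500 minimum.

$74,000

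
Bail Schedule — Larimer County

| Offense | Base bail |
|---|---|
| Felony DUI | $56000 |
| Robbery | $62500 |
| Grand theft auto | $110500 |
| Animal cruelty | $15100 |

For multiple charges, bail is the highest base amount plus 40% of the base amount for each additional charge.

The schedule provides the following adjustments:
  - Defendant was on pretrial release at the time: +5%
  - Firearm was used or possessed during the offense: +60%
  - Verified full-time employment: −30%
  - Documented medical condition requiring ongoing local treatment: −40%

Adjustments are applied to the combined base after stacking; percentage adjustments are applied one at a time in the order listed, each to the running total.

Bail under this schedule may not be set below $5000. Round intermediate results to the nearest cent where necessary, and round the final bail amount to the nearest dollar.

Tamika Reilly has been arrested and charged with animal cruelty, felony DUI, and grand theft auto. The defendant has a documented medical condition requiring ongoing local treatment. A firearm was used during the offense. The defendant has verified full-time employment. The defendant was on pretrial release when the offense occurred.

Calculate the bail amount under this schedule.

$98036

Base amounts from the schedule: animal cruelty $15100; felony DUI $56000; grand theft auto $110500.
Stacking rule: highest base plus 40% of each additional charge. Highest is grand theft auto at $110500. Additional: $15100 × 40% = $6040; $56000 × 40% = $22400. Combined base = $110500 + $28440 = $138940.
Defendant was on pretrial release at the time (+5%): $138940 × 1.05 = $145887.
Firearm was used or possessed during the offense (+60%): $145887 × 1.6 = $233419.20.
Verified full-time employment (−30%): $233419.20 × 0.7 = $163393.44.
Documented medical condition requiring ongoing local treatment (−40%): $163393.44 × 0.6 = $98036.06.
$98036.06 is at or above the $5000 minimum.
Rounded to the nearest dollar: $98036.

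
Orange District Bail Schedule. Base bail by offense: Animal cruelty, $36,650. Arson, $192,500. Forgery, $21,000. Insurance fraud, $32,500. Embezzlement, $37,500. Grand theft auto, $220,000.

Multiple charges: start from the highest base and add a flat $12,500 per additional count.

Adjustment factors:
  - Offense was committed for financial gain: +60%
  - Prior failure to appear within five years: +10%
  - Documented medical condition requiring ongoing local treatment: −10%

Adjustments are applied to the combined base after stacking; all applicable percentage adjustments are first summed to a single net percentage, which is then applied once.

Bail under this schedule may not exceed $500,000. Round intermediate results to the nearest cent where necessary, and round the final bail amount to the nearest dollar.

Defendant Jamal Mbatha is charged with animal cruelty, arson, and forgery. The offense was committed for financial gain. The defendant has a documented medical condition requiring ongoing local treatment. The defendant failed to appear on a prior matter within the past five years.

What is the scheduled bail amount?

Base amounts from the schedule: animal cruelty $36,650; arson $192,500; forgery $21,000.
Stacking rule: highest base plus $12,500 per additional charge. Highest is arson at $192,500; 2 additional charges → +$25,000. Combined base = $217,500.
Net percentage adjustment: +60% +10% −10% = +60%. $217,500 × 1.6 = $348,000.
$348,000 is within the $500,000 maximum.

$348,000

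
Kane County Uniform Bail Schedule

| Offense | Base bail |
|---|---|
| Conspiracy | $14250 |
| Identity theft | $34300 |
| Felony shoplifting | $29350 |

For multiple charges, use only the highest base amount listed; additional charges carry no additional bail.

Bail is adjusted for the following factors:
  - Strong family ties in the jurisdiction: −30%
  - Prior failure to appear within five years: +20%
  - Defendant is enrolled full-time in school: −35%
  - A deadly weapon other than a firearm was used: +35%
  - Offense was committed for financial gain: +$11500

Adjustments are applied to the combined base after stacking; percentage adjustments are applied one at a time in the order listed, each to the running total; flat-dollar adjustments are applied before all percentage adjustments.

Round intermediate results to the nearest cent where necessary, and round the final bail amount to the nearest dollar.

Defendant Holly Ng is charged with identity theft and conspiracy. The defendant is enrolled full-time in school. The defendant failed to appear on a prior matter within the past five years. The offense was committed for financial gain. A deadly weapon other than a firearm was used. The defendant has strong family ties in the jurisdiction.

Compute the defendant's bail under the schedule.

$33759

Base amounts from the schedule: identity theft $34300; conspiracy $14250.
Stacking rule: use the highest base only. Highest is identity theft at $34300. Combined base = $34300.
Offense was committed for financial gain (+$11500 flat): $34300 + $11500 = $45800.
Strong family ties in the jurisdiction (−30%): $45800 × 0.7 = $32060.
Prior failure to appear within five years (+20%): $32060 × 1.2 = $38472.
Defendant is enrolled full-time in school (−35%): $38472 × 0.65 = $25006.80.
A deadly weapon other than a firearm was used (+35%): $25006.80 × 1.35 = $33759.18.
Rounded to the nearest dollar: $33759.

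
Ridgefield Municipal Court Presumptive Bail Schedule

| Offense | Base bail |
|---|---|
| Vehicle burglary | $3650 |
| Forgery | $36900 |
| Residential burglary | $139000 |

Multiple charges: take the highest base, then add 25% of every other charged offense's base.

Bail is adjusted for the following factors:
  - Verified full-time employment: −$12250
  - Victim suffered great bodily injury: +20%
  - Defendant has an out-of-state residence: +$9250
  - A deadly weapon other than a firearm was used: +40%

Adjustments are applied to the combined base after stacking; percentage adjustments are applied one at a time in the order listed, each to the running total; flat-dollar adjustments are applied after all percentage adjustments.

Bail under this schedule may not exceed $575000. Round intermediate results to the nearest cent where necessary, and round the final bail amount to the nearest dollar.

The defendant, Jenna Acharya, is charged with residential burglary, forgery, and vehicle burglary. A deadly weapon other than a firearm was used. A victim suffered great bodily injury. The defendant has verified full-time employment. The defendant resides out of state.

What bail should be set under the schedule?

$247551

Base amounts from the schedule: residential burglary $139000; forgery $36900; vehicle burglary $3650.
Stacking rule: highest base plus 25% of each additional charge. Highest is residential burglary at $139000. Additional: $36900 × 25% = $9225; $3650 × 25% = $912.50. Combined base = $139000 + $10137.50 = $149137.50.
Victim suffered great bodily injury (+20%): $149137.50 × 1.2 = $178965.
A deadly weapon other than a firearm was used (+40%): $178965 × 1.4 = $250551.
Verified full-time employment (−$12250 flat): $250551 − $12250 = $238301.
Defendant has an out-of-state residence (+$9250 flat): $238301 + $9250 = $247551.
$247551 is within the $575000 maximum.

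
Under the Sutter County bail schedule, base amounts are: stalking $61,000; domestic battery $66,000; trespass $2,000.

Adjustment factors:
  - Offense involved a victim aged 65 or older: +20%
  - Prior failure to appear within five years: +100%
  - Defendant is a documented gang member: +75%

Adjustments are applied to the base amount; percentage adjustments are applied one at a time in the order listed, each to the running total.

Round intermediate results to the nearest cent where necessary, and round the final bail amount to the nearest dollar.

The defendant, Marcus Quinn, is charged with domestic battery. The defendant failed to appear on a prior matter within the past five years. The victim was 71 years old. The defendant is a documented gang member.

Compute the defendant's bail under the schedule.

$277,200

Base amounts from the schedule: domestic battery $66,000.
Single charge. Combined base = $66,000.
Offense involved a victim aged 65 or older (+20%): $66,000 × 1.2 = $79,200.
Prior failure to appear within five years (+100%): $79,200 × 2 = $158,400.
Defendant is a documented gang member (+75%): $158,400 × 1.75 = $277,200.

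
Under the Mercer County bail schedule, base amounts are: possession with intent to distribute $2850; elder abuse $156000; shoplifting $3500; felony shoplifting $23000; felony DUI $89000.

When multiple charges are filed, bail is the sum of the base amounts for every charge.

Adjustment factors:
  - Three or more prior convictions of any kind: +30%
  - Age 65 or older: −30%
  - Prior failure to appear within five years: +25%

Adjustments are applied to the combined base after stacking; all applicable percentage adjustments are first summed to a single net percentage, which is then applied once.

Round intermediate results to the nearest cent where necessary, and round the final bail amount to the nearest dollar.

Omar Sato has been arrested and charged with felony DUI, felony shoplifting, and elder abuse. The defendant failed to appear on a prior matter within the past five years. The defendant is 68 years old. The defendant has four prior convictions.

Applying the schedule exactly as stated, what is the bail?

$335000

Base amounts from the schedule: felony DUI $89000; felony shoplifting $23000; elder abuse $156000.
Stacking rule: sum of all bases. $89000 + $23000 + $156000 = $268000.
Net percentage adjustment: +30% −30% +25% = +25%. $268000 × 1.25 = $335000.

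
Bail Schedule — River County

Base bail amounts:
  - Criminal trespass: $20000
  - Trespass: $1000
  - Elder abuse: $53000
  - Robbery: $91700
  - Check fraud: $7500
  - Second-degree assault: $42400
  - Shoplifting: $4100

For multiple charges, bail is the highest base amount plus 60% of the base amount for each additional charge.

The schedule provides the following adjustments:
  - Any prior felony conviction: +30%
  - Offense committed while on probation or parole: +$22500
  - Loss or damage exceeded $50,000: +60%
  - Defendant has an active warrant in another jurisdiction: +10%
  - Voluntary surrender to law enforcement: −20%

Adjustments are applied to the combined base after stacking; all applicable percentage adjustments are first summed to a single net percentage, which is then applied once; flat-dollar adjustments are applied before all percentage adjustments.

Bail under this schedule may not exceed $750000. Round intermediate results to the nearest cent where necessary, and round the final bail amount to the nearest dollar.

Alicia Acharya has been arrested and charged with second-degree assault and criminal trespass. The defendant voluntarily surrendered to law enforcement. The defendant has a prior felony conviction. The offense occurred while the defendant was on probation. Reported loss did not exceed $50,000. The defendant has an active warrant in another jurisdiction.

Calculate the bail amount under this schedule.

Base amounts from the schedule: second-degree assault $42400; criminal trespass $20000.
Stacking rule: highest base plus 60% of each additional charge. Highest is second-degree assault at $42400. Additional: $20000 × 60% = $12000. Combined base = $42400 + $12000 = $54400.
Offense committed while on probation or parole (+$22500 flat): $54400 + $22500 = $76900.
Net percentage adjustment: +30% +10% −20% = +20%. $76900 × 1.2 = $92280.
$92280 is within the $750000 maximum.

$92280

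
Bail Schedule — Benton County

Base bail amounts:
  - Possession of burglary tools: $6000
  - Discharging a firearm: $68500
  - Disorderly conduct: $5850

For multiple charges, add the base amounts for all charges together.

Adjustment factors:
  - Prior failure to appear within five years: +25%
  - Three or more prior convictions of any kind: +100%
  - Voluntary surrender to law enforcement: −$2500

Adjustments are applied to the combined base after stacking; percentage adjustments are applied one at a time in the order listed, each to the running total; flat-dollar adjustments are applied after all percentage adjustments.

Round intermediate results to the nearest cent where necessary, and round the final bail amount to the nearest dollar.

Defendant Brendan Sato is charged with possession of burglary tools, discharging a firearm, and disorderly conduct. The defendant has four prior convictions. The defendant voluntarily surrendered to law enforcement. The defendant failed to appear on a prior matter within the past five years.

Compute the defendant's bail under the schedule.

Base amounts from the schedule: possession of burglary tools $6000; discharging a firearm $68500; disorderly conduct $5850.
Stacking rule: sum of all bases. $6000 + $68500 + $5850 = $80350.
Prior failure to appear within five years (+25%): $80350 × 1.25 = $100437.50.
Three or more prior convictions of any kind (+100%): $100437.50 × 2 = $200875.
Voluntary surrender to law enforcement (−$2500 flat): $200875 − $2500 = $198375.

$198375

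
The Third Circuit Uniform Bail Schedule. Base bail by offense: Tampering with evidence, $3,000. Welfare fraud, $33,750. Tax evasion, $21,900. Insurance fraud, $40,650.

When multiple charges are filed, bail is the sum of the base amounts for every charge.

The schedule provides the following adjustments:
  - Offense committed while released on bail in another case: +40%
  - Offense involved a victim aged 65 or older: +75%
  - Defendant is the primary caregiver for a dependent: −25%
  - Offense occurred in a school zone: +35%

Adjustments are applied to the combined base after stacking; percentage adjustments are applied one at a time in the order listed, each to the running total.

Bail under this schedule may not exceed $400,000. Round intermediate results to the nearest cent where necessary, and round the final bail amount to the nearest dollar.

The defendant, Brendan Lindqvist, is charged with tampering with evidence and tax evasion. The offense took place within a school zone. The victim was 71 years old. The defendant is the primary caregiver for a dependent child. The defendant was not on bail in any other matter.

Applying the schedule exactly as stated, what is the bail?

$44,120

Base amounts from the schedule: tampering with evidence $3,000; tax evasion $21,900.
Stacking rule: sum of all bases. $3,000 + $21,900 = $24,900.
Offense involved a victim aged 65 or older (+75%): $24,900 × 1.75 = $43,575.
Defendant is the primary caregiver for a dependent (−25%): $43,575 × 0.75 = $32,681.25.
Offense occurred in a school zone (+35%): $32,681.25 × 1.35 = $44,119.69.
$44,119.69 is within the $400,000 maximum.
Rounded to the nearest dollar: $44,120.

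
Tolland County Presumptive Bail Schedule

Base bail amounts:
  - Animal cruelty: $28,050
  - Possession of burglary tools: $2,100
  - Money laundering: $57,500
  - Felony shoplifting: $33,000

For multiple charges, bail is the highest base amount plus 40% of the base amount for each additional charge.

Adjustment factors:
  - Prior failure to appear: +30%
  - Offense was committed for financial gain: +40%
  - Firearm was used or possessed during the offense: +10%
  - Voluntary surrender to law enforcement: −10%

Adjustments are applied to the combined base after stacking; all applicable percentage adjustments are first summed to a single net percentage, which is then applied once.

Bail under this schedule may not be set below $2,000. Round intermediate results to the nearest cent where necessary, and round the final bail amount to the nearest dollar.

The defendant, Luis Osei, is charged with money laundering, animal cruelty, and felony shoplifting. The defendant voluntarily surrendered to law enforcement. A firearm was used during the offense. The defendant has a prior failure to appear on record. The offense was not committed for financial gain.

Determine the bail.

$106,496

Base amounts from the schedule: money laundering $57,500; animal cruelty $28,050; felony shoplifting $33,000.
Stacking rule: highest base plus 40% of each additional charge. Highest is money laundering at $57,500. Additional: $28,050 × 40% = $11,220; $33,000 × 40% = $13,200. Combined base = $57,500 + $24,420 = $81,920.
Net percentage adjustment: +30% +10% −10% = +30%. $81,920 × 1.3 = $106,496.
$106,496 is at or above the $2,000 minimum.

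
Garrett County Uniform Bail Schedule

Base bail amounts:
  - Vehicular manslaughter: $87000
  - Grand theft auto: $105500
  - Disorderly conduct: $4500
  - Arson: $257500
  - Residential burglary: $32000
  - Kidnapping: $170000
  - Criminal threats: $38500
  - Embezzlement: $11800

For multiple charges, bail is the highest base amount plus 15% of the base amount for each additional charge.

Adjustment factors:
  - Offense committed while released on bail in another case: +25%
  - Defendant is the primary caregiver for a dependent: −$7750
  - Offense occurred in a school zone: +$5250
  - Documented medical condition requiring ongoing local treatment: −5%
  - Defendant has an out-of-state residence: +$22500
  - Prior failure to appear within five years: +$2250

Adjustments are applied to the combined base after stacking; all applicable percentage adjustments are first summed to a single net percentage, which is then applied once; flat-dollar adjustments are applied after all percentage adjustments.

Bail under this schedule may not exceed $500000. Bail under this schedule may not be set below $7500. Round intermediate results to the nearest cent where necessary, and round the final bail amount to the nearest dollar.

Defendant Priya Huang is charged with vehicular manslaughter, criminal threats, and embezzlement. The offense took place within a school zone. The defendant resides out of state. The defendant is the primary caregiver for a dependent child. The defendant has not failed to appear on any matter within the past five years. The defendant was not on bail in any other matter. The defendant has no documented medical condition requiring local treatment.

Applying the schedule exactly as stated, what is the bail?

Base amounts from the schedule: vehicular manslaughter $87000; criminal threats $38500; embezzlement $11800.
Stacking rule: highest base plus 15% of each additional charge. Highest is vehicular manslaughter at $87000. Additional: $38500 × 15% = $5775; $11800 × 15% = $1770. Combined base = $87000 + $7545 = $94545.
Defendant is the primary caregiver for a dependent (−$7750 flat): $94545 − $7750 = $86795.
Offense occurred in a school zone (+$5250 flat): $86795 + $5250 = $92045.
Defendant has an out-of-state residence (+$22500 flat): $92045 + $22500 = $114545.
$114545 is within the $500000 maximum.
$114545 is at or above the $7500 minimum.

$114545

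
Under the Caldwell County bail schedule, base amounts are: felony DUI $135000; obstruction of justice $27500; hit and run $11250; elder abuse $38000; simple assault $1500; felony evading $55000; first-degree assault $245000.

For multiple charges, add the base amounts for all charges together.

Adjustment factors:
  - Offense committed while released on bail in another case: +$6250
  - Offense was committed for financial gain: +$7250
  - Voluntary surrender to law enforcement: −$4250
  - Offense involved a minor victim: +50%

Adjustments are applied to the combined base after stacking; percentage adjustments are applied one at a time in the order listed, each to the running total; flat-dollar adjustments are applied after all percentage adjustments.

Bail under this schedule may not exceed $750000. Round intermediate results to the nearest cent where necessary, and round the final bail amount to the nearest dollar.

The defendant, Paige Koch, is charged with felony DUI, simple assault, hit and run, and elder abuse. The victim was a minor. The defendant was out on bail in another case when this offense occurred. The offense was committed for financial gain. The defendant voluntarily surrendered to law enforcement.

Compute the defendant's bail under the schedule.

Base amounts from the schedule: felony DUI $135000; simple assault $1500; hit and run $11250; elder abuse $38000.
Stacking rule: sum of all bases. $135000 + $1500 + $11250 + $38000 = $185750.
Offense involved a minor victim (+50%): $185750 × 1.5 = $278625.
Offense committed while released on bail in another case (+$6250 flat): $278625 + $6250 = $284875.
Offense was committed for financial gain (+$7250 flat): $284875 + $7250 = $292125.
Voluntary surrender to law enforcement (−$4250 flat): $292125 − $4250 = $287875.
$287875 is within the $750000 maximum.

$287875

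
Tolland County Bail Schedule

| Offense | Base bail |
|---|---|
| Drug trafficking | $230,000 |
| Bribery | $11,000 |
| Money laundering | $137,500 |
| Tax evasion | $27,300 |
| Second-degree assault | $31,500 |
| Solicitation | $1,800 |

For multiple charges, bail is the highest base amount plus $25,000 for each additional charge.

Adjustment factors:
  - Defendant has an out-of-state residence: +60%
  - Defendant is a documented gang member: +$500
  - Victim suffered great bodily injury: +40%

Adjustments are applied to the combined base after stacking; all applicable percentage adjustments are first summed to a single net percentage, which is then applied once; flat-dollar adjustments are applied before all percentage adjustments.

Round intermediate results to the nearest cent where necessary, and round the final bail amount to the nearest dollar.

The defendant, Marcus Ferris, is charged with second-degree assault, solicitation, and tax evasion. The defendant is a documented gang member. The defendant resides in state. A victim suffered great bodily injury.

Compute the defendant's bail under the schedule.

$114,800

Base amounts from the schedule: second-degree assault $31,500; solicitation $1,800; tax evasion $27,300.
Stacking rule: highest base plus $25,000 per additional charge. Highest is second-degree assault at $31,500; 2 additional charges → +$50,000. Combined base = $81,500.
Defendant is a documented gang member (+$500 flat): $81,500 + $500 = $82,000.
Victim suffered great bodily injury (+40%): $82,000 × 1.4 = $114,800.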